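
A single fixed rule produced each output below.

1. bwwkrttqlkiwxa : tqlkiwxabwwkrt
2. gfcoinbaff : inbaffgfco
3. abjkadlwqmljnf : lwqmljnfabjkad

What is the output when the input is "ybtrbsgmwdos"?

In each case the input is transformed by: swap the front and back halves of the string, then move the last character to the front.
"ybtrbsgmwdos" → "gmwdosybtrbs" → "sgmwdosybtrb".

sgmwdosybtrb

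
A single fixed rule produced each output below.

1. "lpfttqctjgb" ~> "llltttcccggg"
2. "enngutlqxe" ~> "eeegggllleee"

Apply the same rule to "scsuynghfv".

What's happening: keep one character in every 3, starting at position 1 (positions 1st, 4th, 7th, ...), then repeat every character 3 times.
Starting from "scsuynghfv": after the first operation, "sugv"; after the second, "sssuuugggvvv".

sssuuugggvvv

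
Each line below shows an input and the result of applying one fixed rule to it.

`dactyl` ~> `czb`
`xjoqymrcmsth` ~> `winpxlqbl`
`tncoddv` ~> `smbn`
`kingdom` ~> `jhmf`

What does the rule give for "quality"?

ptzk

Looking at the pairs, the operation is to delete the last 3 characters, then shift every letter 1 place backward in the alphabet (wrapping around).
For "quality", step one produces "qual"; step two turns that into "ptzk".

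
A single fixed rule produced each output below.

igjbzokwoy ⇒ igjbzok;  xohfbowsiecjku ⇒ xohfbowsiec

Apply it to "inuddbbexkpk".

inuddbbex

The rule is to delete the last 3 characters.
For "inuddbbexkpk" the result is "inuddbbex".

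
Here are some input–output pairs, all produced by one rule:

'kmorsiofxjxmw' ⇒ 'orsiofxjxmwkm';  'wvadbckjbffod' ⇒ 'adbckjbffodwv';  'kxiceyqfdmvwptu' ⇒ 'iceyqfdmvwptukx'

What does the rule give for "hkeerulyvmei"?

eerulyvmeihk

What's happening: move the first 2 characters to the end (rotate left by 2).
For "hkeerulyvmei" the result is "eerulyvmeihk".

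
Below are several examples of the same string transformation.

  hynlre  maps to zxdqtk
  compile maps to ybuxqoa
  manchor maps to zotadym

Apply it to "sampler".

ybxqdem

The transformation: move the first 2 characters to the end (rotate left by 2), then shift every letter 12 places forward in the alphabet (wrapping around).
On "sampler": the first step gives "mplersa", and the second then gives "ybxqdem".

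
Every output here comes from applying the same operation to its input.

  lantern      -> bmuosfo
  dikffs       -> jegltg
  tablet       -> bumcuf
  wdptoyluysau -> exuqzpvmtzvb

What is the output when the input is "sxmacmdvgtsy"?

The transformation: shift every letter 1 place forward in the alphabet (wrapping around), then swap each adjacent pair of characters (1↔2, 3↔4, ...).
On "sxmacmdvgtsy" that produces "ytbnndweuhzt".

ytbnndweuhzt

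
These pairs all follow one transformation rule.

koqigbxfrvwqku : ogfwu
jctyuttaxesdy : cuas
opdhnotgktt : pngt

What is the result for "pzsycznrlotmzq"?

zcrtq

The transformation: keep one character in every 3, starting at position 2 (positions 2nd, 5th, 8th, ...).
For "pzsycznrlotmzq" the result is "zcrtq".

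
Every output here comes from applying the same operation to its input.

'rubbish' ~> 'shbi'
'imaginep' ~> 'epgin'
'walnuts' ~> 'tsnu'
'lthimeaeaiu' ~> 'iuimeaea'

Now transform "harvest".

stve

The pattern: delete the first 3 characters, then move the last 2 characters to the front (rotate right by 2).
On "harvest" that produces "stve".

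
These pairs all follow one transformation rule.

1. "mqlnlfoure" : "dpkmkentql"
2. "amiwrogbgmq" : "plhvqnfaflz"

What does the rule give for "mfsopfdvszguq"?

Each output is the input with this applied: swap the first and last characters, then shift every letter 1 place backward in the alphabet (wrapping around).
Starting from "mfsopfdvszguq": after the first operation, "qfsopfdvszgum"; after the second, "pernoecuryftl".

pernoecuryftl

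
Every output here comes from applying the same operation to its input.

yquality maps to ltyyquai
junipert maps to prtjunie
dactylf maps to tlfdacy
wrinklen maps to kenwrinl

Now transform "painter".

nerpait

Each output is the input with this applied: move the last 3 characters to the front (rotate right by 3), then swap the first and last characters.
Starting from "painter": after the first operation, "terpain"; after the second, "nerpait".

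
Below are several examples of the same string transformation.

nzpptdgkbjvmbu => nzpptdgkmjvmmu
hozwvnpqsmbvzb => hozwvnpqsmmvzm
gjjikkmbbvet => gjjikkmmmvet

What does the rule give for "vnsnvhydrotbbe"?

vnsnvhydrotmme

The rule is to replace every "b" with "m".
Applying that to "vnsnvhydrotbbe" gives "vnsnvhydrotmme".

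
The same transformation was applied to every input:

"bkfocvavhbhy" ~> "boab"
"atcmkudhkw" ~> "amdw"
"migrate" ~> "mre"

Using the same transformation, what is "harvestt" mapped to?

The pattern: keep one character in every 3, starting at position 1 (positions 1st, 4th, 7th, ...).
Applying that to "harvestt" gives "hvt".

hvt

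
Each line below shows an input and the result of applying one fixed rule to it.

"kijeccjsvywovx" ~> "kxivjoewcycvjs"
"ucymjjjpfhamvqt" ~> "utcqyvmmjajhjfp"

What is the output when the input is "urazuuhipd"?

In each case the input is transformed by: take characters alternately from the front and the back (1st, last, 2nd, 2nd-last, ...).
On "urazuuhipd" that produces "udrpaizhuu".

udrpaizhuu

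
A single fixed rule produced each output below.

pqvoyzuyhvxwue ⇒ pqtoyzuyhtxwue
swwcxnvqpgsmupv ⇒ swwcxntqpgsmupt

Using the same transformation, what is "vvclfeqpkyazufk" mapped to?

ttclfeqpkyazufk

The pattern: replace every "v" with "t".
"vvclfeqpkyazufk" → "ttclfeqpkyazufk".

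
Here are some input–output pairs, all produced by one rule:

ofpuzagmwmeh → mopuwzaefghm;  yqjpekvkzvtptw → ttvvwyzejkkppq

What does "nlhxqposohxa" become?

opqsxxahhlno

Each output is the input with this applied: sort the characters into alphabetical order, then swap the front and back halves of the string.
Applying both steps to "nlhxqposohxa": "ahhlnoopqsxx", then "opqsxxahhlno".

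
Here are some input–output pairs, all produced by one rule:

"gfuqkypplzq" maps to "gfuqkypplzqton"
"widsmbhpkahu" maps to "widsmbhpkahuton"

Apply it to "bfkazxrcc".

In each case the input is transformed by: append "ton".
Doing the same to "bfkazxrcc": "bfkazxrccton".

bfkazxrccton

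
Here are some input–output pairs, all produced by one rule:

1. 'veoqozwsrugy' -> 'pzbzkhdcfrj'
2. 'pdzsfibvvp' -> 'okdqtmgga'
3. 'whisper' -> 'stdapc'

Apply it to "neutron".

Looking at the pairs, the operation is to shift every letter 11 places forward in the alphabet (wrapping around), then delete the first character.
Starting from "neutron": after the first operation, "ypfeczy"; after the second, "pfeczy".

pfeczy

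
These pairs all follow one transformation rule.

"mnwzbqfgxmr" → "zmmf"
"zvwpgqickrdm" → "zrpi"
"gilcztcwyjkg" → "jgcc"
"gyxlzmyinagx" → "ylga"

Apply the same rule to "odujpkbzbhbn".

ojhb

Rule — keep one character in every 3, starting at position 1 (positions 1st, 4th, 7th, ...), then sort the characters into reverse alphabetical order.
Starting from "odujpkbzbhbn": after the first operation, "ojbh"; after the second, "ojhb".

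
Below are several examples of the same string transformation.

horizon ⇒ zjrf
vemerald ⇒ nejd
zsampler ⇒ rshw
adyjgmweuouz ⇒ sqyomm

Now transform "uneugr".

What's happening: keep every other character starting from the first (positions 1st, 3rd, 5th, ...), then shift every letter 8 places backward in the alphabet (wrapping around).
"uneugr" → "ueg" → "mwy".

mwy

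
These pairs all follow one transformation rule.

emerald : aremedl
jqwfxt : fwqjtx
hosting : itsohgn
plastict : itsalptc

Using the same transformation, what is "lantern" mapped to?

etnalnr

The pattern: move the last 2 characters to the front (rotate right by 2), then reverse the string.
For "lantern" the result is "etnalnr".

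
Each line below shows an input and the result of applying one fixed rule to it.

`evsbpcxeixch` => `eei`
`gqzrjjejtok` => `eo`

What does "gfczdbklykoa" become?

oa

Rule — keep only the vowels.
For "gfczdbklykoa" the result is "oa".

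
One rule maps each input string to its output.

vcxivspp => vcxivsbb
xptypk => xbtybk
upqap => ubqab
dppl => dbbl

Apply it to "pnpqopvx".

Rule — replace every "p" with "b".
"pnpqopvx" → "bnbqobvx".

bnbqobvx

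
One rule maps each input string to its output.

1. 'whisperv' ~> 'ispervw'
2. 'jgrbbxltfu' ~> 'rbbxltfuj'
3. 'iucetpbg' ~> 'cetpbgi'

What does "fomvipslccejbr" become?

mvipslccejbrf

Rule — move the first 2 characters to the end (rotate left by 2), then delete the last character.
Working it through for "fomvipslccejbr": intermediate "mvipslccejbrfo", final "mvipslccejbrf".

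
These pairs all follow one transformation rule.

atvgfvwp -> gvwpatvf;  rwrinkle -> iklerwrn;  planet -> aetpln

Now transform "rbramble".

Looking at the pairs, the operation is to swap the front and back halves of the string, then swap the first and last characters.
Working it through for "rbramble": intermediate "mblerbra", final "ablerbrm".

ablerbrm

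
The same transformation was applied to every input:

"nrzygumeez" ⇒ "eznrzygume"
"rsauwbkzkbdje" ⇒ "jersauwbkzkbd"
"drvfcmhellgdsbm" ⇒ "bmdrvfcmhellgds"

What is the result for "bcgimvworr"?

rrbcgimvwo

The pattern: move the last 2 characters to the front (rotate right by 2).
So "bcgimvworr" becomes "rrbcgimvwo".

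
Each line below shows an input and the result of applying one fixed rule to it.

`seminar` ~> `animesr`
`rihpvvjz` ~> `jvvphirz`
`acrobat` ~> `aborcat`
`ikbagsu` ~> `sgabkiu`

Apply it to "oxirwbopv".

pobwrixov

Looking at the pairs, the operation is to reverse the string, then move the first character to the end.
Starting from "oxirwbopv": after the first operation, "vpobwrixo"; after the second, "pobwrixov".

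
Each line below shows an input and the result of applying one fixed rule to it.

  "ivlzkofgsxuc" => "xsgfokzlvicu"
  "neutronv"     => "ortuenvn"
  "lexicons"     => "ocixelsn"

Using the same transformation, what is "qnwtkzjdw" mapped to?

The pattern: reverse the string, then move the first 2 characters to the end (rotate left by 2).
Working it through for "qnwtkzjdw": intermediate "wdjzktwnq", final "jzktwnqwd".

jzktwnqwd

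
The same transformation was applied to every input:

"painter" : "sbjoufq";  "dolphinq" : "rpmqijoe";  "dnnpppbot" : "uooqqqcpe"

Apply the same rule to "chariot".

uibsjpd

In each case the input is transformed by: shift every letter 1 place forward in the alphabet (wrapping around), then swap the first and last characters.
Starting from "chariot": after the first operation, "dibsjpu"; after the second, "uibsjpd".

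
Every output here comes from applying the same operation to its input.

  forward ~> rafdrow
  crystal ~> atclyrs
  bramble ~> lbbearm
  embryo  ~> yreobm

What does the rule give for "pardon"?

Looking at the pairs, the operation is to move the last 3 characters to the front (rotate right by 3), then swap each adjacent pair of characters (1↔2, 3↔4, ...).
On "pardon": the first step gives "donpar", and the second then gives "odpnra".

odpnra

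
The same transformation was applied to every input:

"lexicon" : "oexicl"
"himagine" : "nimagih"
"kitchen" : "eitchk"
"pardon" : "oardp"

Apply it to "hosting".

The rule is to delete the last character, then swap the first and last characters.
"hosting" → "hostin" → "nostih".

nostih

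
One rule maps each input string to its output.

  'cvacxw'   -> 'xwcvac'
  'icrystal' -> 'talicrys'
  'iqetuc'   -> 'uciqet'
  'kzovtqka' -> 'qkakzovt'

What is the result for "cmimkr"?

Each output is the input with this applied: swap the front and back halves of the string, then move the first character to the end.
For "cmimkr", step one produces "mkrcmi"; step two turns that into "krcmim".
(Check on "icrystal": → "stalicry" → "talicrys" ✓)

krcmim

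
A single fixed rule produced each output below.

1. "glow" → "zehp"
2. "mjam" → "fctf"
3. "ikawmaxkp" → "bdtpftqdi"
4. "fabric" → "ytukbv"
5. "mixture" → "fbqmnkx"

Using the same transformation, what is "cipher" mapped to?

The transformation: shift every letter 7 places backward in the alphabet (wrapping around).
So "cipher" becomes "vbiaxk".

vbiaxk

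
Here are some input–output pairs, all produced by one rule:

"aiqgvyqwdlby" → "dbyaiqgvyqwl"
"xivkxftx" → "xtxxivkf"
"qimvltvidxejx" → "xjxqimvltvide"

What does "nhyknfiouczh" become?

uzhnhyknfioc

In each case the input is transformed by: move the last 3 characters to the front (rotate right by 3), then swap the first and last characters.
For "nhyknfiouczh" the result is "uzhnhyknfioc".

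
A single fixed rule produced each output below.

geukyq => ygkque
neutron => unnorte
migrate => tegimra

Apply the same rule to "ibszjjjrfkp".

zfijjjkprsb

In each case the input is transformed by: sort the characters into alphabetical order, then swap the first and last characters.
Starting from "ibszjjjrfkp": after the first operation, "bfijjjkprsz"; after the second, "zfijjjkprsb".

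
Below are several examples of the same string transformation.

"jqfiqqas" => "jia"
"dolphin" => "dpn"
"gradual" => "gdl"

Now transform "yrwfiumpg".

Each output is the input with this applied: keep one character in every 3, starting at position 1 (positions 1st, 4th, 7th, ...).
"yrwfiumpg" → "yfm".

yfm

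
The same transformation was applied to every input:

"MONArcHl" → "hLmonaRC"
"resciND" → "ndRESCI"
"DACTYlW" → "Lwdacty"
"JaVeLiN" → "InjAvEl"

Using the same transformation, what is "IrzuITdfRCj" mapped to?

What's happening: flip the case of every letter, then move the last 2 characters to the front (rotate right by 2).
For "IrzuITdfRCj", step one produces "iRZUitDFrcJ"; step two turns that into "cJiRZUitDFr".

cJiRZUitDFr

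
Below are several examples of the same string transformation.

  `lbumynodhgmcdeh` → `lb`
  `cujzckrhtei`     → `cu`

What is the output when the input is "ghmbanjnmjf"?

gh

The rule is to keep only the first 2 characters.
For "ghmbanjnmjf" the result is "gh".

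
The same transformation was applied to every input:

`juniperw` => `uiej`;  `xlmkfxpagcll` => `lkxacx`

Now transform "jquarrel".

qarj

The pattern: swap the first and last characters, then keep every other character starting from the second (positions 2nd, 4th, 6th, ...).
"jquarrel" → "lquarrej" → "qarj".
(Check on "juniperw": → "wuniperj" → "uiej" ✓)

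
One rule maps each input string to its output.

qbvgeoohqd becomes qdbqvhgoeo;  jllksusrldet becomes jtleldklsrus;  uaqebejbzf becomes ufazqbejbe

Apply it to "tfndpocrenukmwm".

The pattern: take characters alternately from the front and the back (1st, last, 2nd, 2nd-last, ...).
So "tfndpocrenukmwm" becomes "tmfwnmdkpuoncer".

tmfwnmdkpuoncer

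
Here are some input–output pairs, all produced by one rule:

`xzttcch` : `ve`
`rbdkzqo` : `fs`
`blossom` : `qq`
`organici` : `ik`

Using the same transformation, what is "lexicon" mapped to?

Rule — keep one character in every 3, starting at position 3 (positions 3rd, 6th, 9th, ...), then shift every letter 2 places forward in the alphabet (wrapping around).
Applying both steps to "lexicon": "xo", then "zq".

zq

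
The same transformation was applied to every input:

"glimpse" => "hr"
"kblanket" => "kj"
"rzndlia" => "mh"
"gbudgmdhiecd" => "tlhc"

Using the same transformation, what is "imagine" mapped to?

zm

The rule is to shift every letter 1 place backward in the alphabet (wrapping around), then keep one character in every 3, starting at position 3 (positions 3rd, 6th, 9th, ...).
Applying both steps to "imagine": "hlzfhmd", then "zm".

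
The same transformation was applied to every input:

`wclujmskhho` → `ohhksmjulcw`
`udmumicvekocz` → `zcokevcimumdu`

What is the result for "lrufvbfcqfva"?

Each output is the input with this applied: reverse the string.
On "lrufvbfcqfva" that produces "avfqcfbvfurl".

avfqcfbvfurl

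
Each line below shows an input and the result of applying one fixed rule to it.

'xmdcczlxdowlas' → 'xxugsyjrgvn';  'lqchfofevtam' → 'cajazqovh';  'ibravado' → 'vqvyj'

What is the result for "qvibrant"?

The rule is to delete the first 3 characters, then shift every letter 5 places backward in the alphabet (wrapping around).
Applying both steps to "qvibrant": "brant", then "wmvio".

wmvio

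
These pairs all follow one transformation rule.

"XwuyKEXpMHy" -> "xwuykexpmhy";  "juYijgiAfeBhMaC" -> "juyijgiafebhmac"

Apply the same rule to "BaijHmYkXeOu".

What's happening: convert every letter to lowercase.
Doing the same to "BaijHmYkXeOu": "baijhmykxeou".

baijhmykxeou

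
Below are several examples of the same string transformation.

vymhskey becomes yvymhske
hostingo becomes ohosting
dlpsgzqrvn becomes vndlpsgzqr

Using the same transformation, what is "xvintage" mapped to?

exvintag

Looking at the pairs, the operation is to move the first 3 characters to the end (rotate left by 3), then swap the front and back halves of the string.
On "xvintage": the first step gives "ntagexvi", and the second then gives "exvintag".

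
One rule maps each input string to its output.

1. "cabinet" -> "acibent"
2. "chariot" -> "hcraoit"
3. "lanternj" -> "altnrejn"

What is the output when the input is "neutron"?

entuorn

The rule is to swap each adjacent pair of characters (1↔2, 3↔4, ...).
"neutron" → "entuorn".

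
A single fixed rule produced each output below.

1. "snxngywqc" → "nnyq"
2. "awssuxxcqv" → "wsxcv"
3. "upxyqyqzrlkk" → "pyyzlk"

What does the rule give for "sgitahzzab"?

gthzb

The pattern: keep every other character starting from the second (positions 2nd, 4th, 6th, ...).
On "sgitahzzab" that produces "gthzb".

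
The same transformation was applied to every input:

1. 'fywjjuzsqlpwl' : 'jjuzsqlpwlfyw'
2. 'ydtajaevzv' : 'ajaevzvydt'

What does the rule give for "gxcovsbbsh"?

Each output is the input with this applied: move the first 3 characters to the end (rotate left by 3).
"gxcovsbbsh" → "ovsbbshgxc".

ovsbbshgxc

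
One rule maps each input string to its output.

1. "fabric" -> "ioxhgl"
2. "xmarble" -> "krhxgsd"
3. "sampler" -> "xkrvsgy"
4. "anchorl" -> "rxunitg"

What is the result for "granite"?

The rule is to reverse the string, then shift every letter 6 places forward in the alphabet (wrapping around).
Applying both steps to "granite": "etinarg", then "kzotgxm".

kzotgxm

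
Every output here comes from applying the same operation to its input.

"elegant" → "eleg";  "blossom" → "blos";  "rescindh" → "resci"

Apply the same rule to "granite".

The pattern: delete the last 3 characters.
So "granite" becomes "gran".

gran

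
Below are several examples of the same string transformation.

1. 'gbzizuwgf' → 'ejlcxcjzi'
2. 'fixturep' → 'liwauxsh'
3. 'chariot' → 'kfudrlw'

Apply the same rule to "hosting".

Each output is the input with this applied: shift every letter 3 places forward in the alphabet (wrapping around), then swap each adjacent pair of characters (1↔2, 3↔4, ...).
Applying both steps to "hosting": "krvwlqj", then "rkwvqlj".

rkwvqlj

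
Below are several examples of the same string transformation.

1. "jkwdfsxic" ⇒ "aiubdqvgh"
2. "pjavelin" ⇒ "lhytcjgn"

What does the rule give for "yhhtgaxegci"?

What's happening: shift every letter 2 places backward in the alphabet (wrapping around), then swap the first and last characters.
Applying both steps to "yhhtgaxegci": "wffreyvceag", then "gffreyvceaw".

gffreyvceaw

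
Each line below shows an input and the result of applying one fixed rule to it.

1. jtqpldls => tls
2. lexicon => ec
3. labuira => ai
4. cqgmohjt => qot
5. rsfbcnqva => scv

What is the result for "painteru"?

Each output is the input with this applied: keep one character in every 3, starting at position 2 (positions 2nd, 5th, 8th, ...).
So "painteru" becomes "atu".

atu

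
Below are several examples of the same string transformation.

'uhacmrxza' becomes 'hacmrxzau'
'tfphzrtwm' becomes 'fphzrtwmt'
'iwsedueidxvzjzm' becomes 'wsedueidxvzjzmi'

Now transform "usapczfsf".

Rule — move the first character to the end.
Applying that to "usapczfsf" gives "sapczfsfu".

sapczfsfu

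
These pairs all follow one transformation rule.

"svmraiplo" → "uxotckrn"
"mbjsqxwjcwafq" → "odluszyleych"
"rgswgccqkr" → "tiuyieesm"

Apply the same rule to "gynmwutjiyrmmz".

Each output is the input with this applied: shift every letter 2 places forward in the alphabet (wrapping around), then delete the last character.
Working it through for "gynmwutjiyrmmz": intermediate "iapoywvlkatoob", final "iapoywvlkatoo".

iapoywvlkatoo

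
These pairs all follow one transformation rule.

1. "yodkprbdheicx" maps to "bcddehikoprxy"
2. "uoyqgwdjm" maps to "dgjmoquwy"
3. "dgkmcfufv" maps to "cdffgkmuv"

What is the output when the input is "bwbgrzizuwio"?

bbgiioruwwzz

The rule is to sort the characters into alphabetical order.
Doing the same to "bwbgrzizuwio": "bbgiioruwwzz".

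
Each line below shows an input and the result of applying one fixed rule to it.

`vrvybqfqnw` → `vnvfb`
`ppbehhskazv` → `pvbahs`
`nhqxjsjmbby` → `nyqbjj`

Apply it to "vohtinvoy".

vyhvi

The pattern: keep every other character starting from the first (positions 1st, 3rd, 5th, ...), then take characters alternately from the front and the back (1st, last, 2nd, 2nd-last, ...).
Applying that to "vohtinvoy" gives "vyhvi".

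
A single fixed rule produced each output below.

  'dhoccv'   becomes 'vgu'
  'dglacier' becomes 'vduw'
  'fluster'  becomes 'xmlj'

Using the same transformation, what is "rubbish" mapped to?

Rule — shift every letter 8 places backward in the alphabet (wrapping around), then keep every other character starting from the first (positions 1st, 3rd, 5th, ...).
For "rubbish" the result is "jtaz".
(Check on "dhoccv": → "vzguun" → "vgu" ✓)

jtaz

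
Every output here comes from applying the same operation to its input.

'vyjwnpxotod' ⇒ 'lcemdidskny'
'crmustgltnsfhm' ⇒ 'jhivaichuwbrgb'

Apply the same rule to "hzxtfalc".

Each output is the input with this applied: shift every letter 11 places backward in the alphabet (wrapping around), then move the first 3 characters to the end (rotate left by 3).
Working it through for "hzxtfalc": intermediate "womiupar", final "iuparwom".
(Check on "vyjwnpxotod": → "knylcemdids" → "lcemdidskny" ✓)

iuparwom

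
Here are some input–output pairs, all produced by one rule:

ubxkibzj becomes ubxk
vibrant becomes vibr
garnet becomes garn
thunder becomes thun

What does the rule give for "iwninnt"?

What's happening: keep only the first 4 characters.
Applying that to "iwninnt" gives "iwni".

iwni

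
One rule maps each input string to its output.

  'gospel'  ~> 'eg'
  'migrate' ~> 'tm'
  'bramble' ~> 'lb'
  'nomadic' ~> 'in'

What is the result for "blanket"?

eb

In each case the input is transformed by: swap the first and last characters, then keep only the last 2 characters.
"blanket" → "tlankeb" → "eb".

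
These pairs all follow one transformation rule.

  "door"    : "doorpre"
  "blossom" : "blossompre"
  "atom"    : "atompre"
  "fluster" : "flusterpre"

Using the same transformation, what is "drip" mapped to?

The pattern: append "pre".
So "drip" becomes "drippre".

drippre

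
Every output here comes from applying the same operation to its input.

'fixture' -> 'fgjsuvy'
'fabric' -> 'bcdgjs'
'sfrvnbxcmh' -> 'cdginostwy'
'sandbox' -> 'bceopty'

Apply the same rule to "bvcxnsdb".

ccdeotwy

In each case the input is transformed by: shift every letter 1 place forward in the alphabet (wrapping around), then sort the characters into alphabetical order.
For "bvcxnsdb", step one produces "cwdyotec"; step two turns that into "ccdeotwy".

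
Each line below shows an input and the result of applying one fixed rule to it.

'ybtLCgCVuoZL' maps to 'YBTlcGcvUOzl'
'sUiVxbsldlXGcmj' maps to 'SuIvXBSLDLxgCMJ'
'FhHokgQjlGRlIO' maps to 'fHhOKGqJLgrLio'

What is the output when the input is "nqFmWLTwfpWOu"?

NQfMwltWFPwoU

Looking at the pairs, the operation is to flip the case of every letter.
For "nqFmWLTwfpWOu" the result is "NQfMwltWFPwoU".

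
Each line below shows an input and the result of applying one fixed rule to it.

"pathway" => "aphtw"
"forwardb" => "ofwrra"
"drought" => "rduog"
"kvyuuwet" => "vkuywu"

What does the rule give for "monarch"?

omanr

The rule is to delete the last 2 characters, then swap each adjacent pair of characters (1↔2, 3↔4, ...).
On "monarch": the first step gives "monar", and the second then gives "omanr".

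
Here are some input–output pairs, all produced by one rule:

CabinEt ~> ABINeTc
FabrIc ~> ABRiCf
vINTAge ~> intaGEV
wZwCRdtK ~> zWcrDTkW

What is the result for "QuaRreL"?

The transformation: flip the case of every letter, then move the first character to the end.
Working it through for "QuaRreL": intermediate "qUArREl", final "UArRElq".
(Check on "wZwCRdtK": → "WzWcrDTk" → "zWcrDTkW" ✓)

UArRElq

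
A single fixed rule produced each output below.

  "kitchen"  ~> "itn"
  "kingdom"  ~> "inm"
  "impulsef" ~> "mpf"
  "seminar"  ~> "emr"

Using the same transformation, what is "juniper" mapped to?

unr

The pattern: swap each adjacent pair of characters (1↔2, 3↔4, ...), then keep one character in every 3, starting at position 1 (positions 1st, 4th, 7th, ...).
On "juniper": the first step gives "ujinepr", and the second then gives "unr".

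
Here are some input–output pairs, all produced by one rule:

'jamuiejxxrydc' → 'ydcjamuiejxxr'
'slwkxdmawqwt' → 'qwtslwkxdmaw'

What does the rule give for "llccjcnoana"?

anallccjcno

Looking at the pairs, the operation is to move the last 3 characters to the front (rotate right by 3).
Applying that to "llccjcnoana" gives "anallccjcno".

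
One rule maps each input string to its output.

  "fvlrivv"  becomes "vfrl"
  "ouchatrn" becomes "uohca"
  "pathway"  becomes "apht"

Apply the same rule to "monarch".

oman

In each case the input is transformed by: delete the last 3 characters, then swap each adjacent pair of characters (1↔2, 3↔4, ...).
On "monarch": the first step gives "mona", and the second then gives "oman".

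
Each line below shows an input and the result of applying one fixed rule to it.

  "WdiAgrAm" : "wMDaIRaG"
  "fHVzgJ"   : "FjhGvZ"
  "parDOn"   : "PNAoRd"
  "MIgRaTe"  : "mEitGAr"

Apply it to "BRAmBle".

Rule — take characters alternately from the front and the back (1st, last, 2nd, 2nd-last, ...), then flip the case of every letter.
Working it through for "BRAmBle": intermediate "BeRlABm", final "bErLabM".

bErLabM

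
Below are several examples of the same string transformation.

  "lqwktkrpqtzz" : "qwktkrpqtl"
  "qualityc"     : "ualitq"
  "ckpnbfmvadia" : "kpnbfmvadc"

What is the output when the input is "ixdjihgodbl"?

xdjihgodi

Looking at the pairs, the operation is to delete the last 2 characters, then move the first character to the end.
On "ixdjihgodbl": the first step gives "ixdjihgod", and the second then gives "xdjihgodi".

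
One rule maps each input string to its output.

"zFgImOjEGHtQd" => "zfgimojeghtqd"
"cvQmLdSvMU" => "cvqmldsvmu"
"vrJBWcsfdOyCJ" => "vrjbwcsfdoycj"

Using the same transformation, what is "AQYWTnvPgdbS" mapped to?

aqywtnvpgdbs

Looking at the pairs, the operation is to convert every letter to lowercase.
On "AQYWTnvPgdbS" that produces "aqywtnvpgdbs".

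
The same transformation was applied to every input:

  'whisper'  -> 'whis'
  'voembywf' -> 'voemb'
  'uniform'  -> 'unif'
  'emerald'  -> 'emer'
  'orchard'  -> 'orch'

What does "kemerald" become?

kemer

The pattern: delete the last 3 characters.
For "kemerald" the result is "kemer".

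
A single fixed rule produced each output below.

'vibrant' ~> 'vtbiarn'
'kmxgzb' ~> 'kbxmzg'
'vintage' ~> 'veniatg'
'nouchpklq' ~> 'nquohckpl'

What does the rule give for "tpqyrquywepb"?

tbqpryuqwype

The rule is to move the last character to the front, then swap each adjacent pair of characters (1↔2, 3↔4, ...).
"tpqyrquywepb" → "btpqyrquywep" → "tbqpryuqwype".
(Check on "kmxgzb": → "bkmxgz" → "kbxmzg" ✓)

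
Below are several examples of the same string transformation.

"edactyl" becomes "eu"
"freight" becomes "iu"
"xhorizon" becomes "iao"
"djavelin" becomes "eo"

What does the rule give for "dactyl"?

eu

The pattern: shift every letter 1 place forward in the alphabet (wrapping around), then keep only the vowels.
Applying both steps to "dactyl": "ebduzm", then "eu".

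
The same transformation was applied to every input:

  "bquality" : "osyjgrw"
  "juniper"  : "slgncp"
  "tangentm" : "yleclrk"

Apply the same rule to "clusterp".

jsqrcpn

Rule — shift every letter 2 places backward in the alphabet (wrapping around), then delete the first character.
So "clusterp" becomes "jsqrcpn".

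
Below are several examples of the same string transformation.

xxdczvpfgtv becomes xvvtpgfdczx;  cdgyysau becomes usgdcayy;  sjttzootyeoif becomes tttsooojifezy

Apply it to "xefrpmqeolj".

qpomljfeexr

In each case the input is transformed by: sort the characters into reverse alphabetical order, then move the first 2 characters to the end (rotate left by 2).
For "xefrpmqeolj" the result is "qpomljfeexr".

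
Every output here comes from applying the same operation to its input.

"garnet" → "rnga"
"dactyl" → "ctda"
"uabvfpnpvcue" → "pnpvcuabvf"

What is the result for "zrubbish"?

The pattern: delete the last 2 characters, then swap the front and back halves of the string.
Doing the same to "zrubbish": "bbizru".

bbizru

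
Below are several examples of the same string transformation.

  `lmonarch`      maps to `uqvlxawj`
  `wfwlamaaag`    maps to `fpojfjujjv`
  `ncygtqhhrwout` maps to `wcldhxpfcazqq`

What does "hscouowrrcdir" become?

qabrlmxldaxaf

Looking at the pairs, the operation is to take characters alternately from the front and the back (1st, last, 2nd, 2nd-last, ...), then shift every letter 9 places forward in the alphabet (wrapping around).
Starting from "hscouowrrcdir": after the first operation, "hrsicdocurorw"; after the second, "qabrlmxldaxaf".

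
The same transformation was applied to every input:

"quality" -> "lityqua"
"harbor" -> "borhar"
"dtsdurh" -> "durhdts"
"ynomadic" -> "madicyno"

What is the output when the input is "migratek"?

Rule — move the first 3 characters to the end (rotate left by 3).
Applying that to "migratek" gives "ratekmig".

ratekmig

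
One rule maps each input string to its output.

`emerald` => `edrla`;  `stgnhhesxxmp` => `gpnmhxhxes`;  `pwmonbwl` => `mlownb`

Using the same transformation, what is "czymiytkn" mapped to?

In each case the input is transformed by: delete the first 2 characters, then take characters alternately from the front and the back (1st, last, 2nd, 2nd-last, ...).
For "czymiytkn", step one produces "ymiytkn"; step two turns that into "ynmkity".

ynmkity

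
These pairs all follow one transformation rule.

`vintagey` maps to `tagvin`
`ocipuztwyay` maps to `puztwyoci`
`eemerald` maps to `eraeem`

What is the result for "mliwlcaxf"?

wlcamli

The pattern: delete the last 2 characters, then move the first 3 characters to the end (rotate left by 3).
"mliwlcaxf" → "mliwlca" → "wlcamli".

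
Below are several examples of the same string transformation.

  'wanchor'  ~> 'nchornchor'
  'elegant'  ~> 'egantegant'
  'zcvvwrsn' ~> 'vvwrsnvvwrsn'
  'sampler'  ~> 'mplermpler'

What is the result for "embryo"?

The transformation: delete the first 2 characters, then write the whole string twice.
Starting from "embryo": after the first operation, "bryo"; after the second, "bryobryo".

bryobryo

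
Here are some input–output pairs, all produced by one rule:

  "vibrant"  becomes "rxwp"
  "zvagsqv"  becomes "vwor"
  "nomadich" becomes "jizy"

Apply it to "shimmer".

Rule — keep every other character starting from the first (positions 1st, 3rd, 5th, ...), then shift every letter 4 places backward in the alphabet (wrapping around).
On "shimmer" that produces "oein".

oein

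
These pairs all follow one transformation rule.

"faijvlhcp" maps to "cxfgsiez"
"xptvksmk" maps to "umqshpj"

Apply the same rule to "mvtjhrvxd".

What's happening: shift every letter 3 places backward in the alphabet (wrapping around), then delete the last character.
On "mvtjhrvxd": the first step gives "jsqgeosua", and the second then gives "jsqgeosu".
(Check on "faijvlhcp": → "cxfgsiezm" → "cxfgsiez" ✓)

jsqgeosu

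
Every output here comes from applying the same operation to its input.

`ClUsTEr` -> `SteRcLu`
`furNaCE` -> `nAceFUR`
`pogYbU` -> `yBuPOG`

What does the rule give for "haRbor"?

In each case the input is transformed by: move the first 3 characters to the end (rotate left by 3), then flip the case of every letter.
Starting from "haRbor": after the first operation, "borhaR"; after the second, "BORHAr".
(Check on "pogYbU": → "YbUpog" → "yBuPOG" ✓)

BORHAr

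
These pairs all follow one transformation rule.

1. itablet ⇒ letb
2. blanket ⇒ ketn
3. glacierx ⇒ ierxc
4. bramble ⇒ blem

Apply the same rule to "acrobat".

bato

Rule — delete the first 3 characters, then move the first character to the end.
Starting from "acrobat": after the first operation, "obat"; after the second, "bato".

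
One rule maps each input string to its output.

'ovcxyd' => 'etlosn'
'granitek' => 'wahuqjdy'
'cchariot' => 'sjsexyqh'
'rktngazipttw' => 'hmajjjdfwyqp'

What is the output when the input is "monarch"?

cxesdhq

What's happening: shift every letter 10 places backward in the alphabet (wrapping around), then take characters alternately from the front and the back (1st, last, 2nd, 2nd-last, ...).
For "monarch", step one produces "cedqhsx"; step two turns that into "cxesdhq".
(Check on "granitek": → "whqdyjua" → "wahuqjdy" ✓)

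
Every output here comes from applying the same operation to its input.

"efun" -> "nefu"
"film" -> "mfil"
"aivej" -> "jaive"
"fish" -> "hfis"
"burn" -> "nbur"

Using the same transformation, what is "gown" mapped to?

ngow

In each case the input is transformed by: move the last character to the front.
Applying that to "gown" gives "ngow".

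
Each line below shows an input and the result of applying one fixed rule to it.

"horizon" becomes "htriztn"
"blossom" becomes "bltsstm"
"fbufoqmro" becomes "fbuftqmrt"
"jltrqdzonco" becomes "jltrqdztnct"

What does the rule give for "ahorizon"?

In each case the input is transformed by: replace every "o" with "t".
For "ahorizon" the result is "ahtriztn".

ahtriztn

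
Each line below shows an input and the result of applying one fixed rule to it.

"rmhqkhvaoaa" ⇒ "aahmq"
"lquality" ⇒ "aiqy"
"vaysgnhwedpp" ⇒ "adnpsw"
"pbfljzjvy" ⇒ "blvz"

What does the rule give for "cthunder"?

drtu

Rule — keep every other character starting from the second (positions 2nd, 4th, 6th, ...), then sort the characters into alphabetical order.
Doing the same to "cthunder": "drtu".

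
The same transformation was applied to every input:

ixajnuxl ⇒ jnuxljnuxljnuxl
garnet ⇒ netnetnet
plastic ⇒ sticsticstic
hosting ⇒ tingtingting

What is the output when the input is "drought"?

ughtughtught

The transformation: delete the first 3 characters, then write the whole string 3 times in a row.
On "drought": the first step gives "ught", and the second then gives "ughtughtught".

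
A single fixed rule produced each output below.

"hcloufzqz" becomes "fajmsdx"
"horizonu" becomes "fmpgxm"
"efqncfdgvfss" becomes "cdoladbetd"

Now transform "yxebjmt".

Each output is the input with this applied: shift every letter 2 places backward in the alphabet (wrapping around), then delete the last 2 characters.
On "yxebjmt": the first step gives "wvczhkr", and the second then gives "wvczh".

wvczh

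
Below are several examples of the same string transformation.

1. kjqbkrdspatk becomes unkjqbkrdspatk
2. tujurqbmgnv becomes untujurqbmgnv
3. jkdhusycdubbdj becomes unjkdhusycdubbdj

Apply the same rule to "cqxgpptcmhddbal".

uncqxgpptcmhddbal

In each case the input is transformed by: prepend "un".
On "cqxgpptcmhddbal" that produces "uncqxgpptcmhddbal".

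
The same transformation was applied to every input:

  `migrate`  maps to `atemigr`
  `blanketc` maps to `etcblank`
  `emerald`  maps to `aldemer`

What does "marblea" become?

leamarb

Looking at the pairs, the operation is to move the last 3 characters to the front (rotate right by 3).
For "marblea" the result is "leamarb".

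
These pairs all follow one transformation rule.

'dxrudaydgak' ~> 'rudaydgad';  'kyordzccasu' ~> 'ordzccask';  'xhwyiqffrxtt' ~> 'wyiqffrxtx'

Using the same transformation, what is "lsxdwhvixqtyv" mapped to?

xdwhvixqtyl

Each output is the input with this applied: swap the first and last characters, then delete the first 2 characters.
For "lsxdwhvixqtyv", step one produces "vsxdwhvixqtyl"; step two turns that into "xdwhvixqtyl".
(Check on "xhwyiqffrxtt": → "thwyiqffrxtx" → "wyiqffrxtx" ✓)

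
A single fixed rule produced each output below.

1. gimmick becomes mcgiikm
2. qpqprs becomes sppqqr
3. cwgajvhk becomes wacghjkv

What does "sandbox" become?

The pattern: sort the characters into alphabetical order, then move the last character to the front.
Doing the same to "sandbox": "xabdnos".

xabdnos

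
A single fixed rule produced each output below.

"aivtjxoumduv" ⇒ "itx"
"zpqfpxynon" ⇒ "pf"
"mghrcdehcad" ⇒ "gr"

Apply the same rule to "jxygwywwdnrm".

The transformation: keep every other character starting from the second (positions 2nd, 4th, 6th, ...), then delete the last 3 characters.
On "jxygwywwdnrm" that produces "xgy".

xgy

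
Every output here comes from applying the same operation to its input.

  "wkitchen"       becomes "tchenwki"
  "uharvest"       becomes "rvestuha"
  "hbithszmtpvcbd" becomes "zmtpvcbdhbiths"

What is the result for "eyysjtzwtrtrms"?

The pattern: move the last character to the front, then swap the front and back halves of the string.
For "eyysjtzwtrtrms", step one produces "seyysjtzwtrtrm"; step two turns that into "zwtrtrmseyysjt".
(Check on "hbithszmtpvcbd": → "dhbithszmtpvcb" → "zmtpvcbdhbiths" ✓)

zwtrtrmseyysjt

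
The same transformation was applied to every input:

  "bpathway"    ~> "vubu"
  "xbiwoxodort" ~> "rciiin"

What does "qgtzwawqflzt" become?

Looking at the pairs, the operation is to shift every letter 6 places backward in the alphabet (wrapping around), then keep every other character starting from the first (positions 1st, 3rd, 5th, ...).
On "qgtzwawqflzt": the first step gives "kantquqkzftn", and the second then gives "knqqzt".

knqqzt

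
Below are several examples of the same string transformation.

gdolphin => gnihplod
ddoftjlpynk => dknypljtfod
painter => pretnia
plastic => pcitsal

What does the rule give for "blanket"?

The pattern: move the first character to the end, then reverse the string.
For "blanket", step one produces "lanketb"; step two turns that into "bteknal".

bteknal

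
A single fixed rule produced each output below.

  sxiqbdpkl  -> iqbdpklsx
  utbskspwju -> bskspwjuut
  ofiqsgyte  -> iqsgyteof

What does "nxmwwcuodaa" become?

mwwcuodaanx

The pattern: move the first 2 characters to the end (rotate left by 2).
Applying that to "nxmwwcuodaa" gives "mwwcuodaanx".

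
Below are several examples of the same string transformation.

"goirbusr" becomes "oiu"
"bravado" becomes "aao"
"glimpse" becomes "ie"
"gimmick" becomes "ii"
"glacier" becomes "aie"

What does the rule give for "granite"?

Rule — keep only the vowels.
For "granite" the result is "aie".

aie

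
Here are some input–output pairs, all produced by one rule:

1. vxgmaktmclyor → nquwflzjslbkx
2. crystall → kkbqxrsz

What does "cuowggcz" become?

bybtnvff

The rule is to move the last 2 characters to the front (rotate right by 2), then shift every letter 1 place backward in the alphabet (wrapping around).
For "cuowggcz", step one produces "czcuowgg"; step two turns that into "bybtnvff".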